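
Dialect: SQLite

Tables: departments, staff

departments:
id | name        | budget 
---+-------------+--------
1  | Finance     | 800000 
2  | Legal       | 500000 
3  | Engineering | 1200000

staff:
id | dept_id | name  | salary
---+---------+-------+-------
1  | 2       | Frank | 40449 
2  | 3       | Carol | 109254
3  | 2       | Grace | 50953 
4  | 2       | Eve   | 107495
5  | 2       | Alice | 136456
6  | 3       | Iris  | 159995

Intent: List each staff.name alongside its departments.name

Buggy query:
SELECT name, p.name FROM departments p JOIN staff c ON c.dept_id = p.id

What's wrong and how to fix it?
Bug: Both tables have a 'name' column; the unqualified reference is ambiguous

Fix: Prefix ambiguous columns with the table alias

Corrected query:
SELECT c.name, p.name FROM departments p JOIN staff c ON c.dept_id = p.id

Result:
name  | name       
------+------------
Frank | Legal      
Carol | Engineering
Grace | Legal      
Eve   | Legal      
Alice | Legal      
Iris  | Engineering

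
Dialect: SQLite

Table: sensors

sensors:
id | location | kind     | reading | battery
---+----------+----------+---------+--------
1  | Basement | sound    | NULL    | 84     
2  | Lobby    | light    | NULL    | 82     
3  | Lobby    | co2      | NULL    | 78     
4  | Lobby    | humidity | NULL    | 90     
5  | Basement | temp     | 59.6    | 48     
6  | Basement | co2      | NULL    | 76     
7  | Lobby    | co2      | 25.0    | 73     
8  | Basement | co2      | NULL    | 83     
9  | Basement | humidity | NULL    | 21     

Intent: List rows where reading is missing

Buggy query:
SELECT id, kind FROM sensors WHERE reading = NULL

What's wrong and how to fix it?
Bug: '= NULL' is always unknown in SQL three-valued logic, so no rows match

Fix: Use IS NULL to test for NULL

Corrected query:
SELECT id, kind FROM sensors WHERE reading IS NULL

Result:
id | kind    
---+---------
1  | sound   
2  | light   
3  | co2     
4  | humidity
6  | co2     
8  | co2     
9  | humidity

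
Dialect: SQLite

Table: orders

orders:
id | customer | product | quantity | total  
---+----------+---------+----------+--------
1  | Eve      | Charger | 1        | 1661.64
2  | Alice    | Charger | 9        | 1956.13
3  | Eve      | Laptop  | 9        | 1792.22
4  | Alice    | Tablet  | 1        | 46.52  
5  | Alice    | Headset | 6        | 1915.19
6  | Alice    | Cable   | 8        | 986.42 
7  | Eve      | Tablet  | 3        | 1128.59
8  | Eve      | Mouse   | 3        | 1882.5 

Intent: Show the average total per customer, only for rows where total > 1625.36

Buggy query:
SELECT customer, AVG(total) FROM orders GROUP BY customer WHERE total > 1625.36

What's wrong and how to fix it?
Bug: WHERE cannot follow GROUP BY

Fix: Place WHERE between FROM and GROUP BY

Corrected query:
SELECT customer, AVG(total) FROM orders WHERE total > 1625.36 GROUP BY customer

Result:
customer | AVG(total) 
---------+------------
Alice    | 1935.66    
Eve      | 1778.786667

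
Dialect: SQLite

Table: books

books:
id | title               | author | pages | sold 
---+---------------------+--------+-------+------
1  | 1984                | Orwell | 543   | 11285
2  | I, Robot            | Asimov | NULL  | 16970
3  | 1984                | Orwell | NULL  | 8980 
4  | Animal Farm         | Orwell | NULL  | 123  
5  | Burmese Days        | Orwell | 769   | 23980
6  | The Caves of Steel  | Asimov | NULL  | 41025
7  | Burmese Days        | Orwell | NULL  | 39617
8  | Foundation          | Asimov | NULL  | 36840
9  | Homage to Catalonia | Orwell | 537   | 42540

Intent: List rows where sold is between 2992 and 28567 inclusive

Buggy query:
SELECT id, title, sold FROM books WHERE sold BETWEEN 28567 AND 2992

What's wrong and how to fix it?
Bug: The bounds are reversed; BETWEEN a AND b requires a <= b to match anything

Fix: Write BETWEEN 2992 AND 28567

Corrected query:
SELECT id, title, sold FROM books WHERE sold BETWEEN 2992 AND 28567

Result:
id | title        | sold 
---+--------------+------
1  | 1984         | 11285
2  | I, Robot     | 16970
3  | 1984         | 8980 
5  | Burmese Days | 23980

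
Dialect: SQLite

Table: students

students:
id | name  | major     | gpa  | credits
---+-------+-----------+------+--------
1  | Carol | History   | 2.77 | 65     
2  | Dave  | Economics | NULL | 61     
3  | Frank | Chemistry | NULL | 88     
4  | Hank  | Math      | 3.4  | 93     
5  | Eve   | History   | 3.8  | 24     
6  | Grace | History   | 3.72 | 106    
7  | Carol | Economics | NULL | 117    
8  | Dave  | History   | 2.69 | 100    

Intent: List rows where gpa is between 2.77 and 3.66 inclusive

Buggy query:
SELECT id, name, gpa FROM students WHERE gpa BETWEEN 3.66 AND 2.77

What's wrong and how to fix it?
Bug: BETWEEN expects the lower bound first; with 3.66 AND 2.77 the range is empty

Fix: Swap the bounds so the smaller value comes first

Corrected query:
SELECT id, name, gpa FROM students WHERE gpa BETWEEN 2.77 AND 3.66

Result:
id | name  | gpa 
---+-------+-----
1  | Carol | 2.77
4  | Hank  | 3.4 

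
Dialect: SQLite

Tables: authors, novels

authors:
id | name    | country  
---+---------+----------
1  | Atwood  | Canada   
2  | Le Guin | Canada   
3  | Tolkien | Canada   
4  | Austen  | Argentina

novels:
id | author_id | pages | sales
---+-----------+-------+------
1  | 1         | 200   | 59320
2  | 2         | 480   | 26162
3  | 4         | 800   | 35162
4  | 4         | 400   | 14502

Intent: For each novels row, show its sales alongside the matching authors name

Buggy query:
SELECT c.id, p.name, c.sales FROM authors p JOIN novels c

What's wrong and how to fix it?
Bug: JOIN with no ON clause produces a cartesian product; every novels row pairs with every authors row

Fix: Add ON c.author_id = p.id to the JOIN

Corrected query:
SELECT c.id, p.name, c.sales FROM authors p JOIN novels c ON c.author_id = p.id

Result:
id | name    | sales
---+---------+------
1  | Atwood  | 59320
2  | Le Guin | 26162
3  | Austen  | 35162
4  | Austen  | 14502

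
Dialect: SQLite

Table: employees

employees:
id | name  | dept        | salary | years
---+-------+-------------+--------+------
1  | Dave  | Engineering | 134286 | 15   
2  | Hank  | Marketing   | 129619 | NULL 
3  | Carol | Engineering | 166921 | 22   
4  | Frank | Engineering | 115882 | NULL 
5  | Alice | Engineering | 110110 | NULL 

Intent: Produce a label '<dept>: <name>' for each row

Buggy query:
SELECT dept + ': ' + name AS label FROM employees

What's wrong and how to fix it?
Bug: SQLite uses || for string concatenation; + coerces text to numbers (yielding 0)

Fix: Replace + with || to concatenate text

Corrected query:
SELECT dept || ': ' || name AS label FROM employees

Result:
label             
------------------
Engineering: Dave 
Marketing: Hank   
Engineering: Carol
Engineering: Frank
Engineering: Alice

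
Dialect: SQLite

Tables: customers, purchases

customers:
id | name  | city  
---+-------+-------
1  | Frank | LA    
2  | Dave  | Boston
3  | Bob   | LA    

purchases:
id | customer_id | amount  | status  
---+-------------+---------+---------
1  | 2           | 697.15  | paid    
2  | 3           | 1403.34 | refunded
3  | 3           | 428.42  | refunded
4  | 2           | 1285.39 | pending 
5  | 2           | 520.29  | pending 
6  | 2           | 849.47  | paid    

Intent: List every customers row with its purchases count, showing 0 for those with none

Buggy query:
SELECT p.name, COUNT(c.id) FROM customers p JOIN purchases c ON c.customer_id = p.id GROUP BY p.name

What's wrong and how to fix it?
Bug: An inner join excludes parents with zero children

Fix: Use LEFT JOIN so parents without children still appear (COUNT(c.id) gives 0)

Corrected query:
SELECT p.name, COUNT(c.id) FROM customers p LEFT JOIN purchases c ON c.customer_id = p.id GROUP BY p.name

Result:
name  | COUNT(c.id)
------+------------
Bob   | 2          
Dave  | 4          
Frank | 0          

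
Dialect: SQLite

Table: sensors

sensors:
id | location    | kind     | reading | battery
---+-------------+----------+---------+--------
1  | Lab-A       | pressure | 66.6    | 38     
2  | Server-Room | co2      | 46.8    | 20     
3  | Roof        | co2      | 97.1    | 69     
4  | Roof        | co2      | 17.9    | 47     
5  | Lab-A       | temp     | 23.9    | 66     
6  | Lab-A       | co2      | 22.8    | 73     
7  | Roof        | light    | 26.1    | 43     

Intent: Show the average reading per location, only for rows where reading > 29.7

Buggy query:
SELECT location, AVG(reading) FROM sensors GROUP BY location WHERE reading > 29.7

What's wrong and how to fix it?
Bug: WHERE cannot follow GROUP BY

Fix: Place WHERE between FROM and GROUP BY

Corrected query:
SELECT location, AVG(reading) FROM sensors WHERE reading > 29.7 GROUP BY location

Result:
location    | AVG(reading)
------------+-------------
Lab-A       | 66.6        
Roof        | 97.1        
Server-Room | 46.8        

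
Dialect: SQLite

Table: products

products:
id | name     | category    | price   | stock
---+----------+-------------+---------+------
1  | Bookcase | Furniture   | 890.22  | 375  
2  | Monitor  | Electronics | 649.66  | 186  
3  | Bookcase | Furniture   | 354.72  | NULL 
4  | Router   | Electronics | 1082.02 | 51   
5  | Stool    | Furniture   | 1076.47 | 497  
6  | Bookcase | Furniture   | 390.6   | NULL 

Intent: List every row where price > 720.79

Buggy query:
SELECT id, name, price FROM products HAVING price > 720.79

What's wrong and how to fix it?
Bug: This is a non-aggregate query (no GROUP BY, no aggregates), so in SQLite the HAVING clause is invalid here; a row-level condition belongs in WHERE

Fix: Use WHERE for row-level filtering

Corrected query:
SELECT id, name, price FROM products WHERE price > 720.79

Result:
id | name     | price  
---+----------+--------
1  | Bookcase | 890.22 
4  | Router   | 1082.02
5  | Stool    | 1076.47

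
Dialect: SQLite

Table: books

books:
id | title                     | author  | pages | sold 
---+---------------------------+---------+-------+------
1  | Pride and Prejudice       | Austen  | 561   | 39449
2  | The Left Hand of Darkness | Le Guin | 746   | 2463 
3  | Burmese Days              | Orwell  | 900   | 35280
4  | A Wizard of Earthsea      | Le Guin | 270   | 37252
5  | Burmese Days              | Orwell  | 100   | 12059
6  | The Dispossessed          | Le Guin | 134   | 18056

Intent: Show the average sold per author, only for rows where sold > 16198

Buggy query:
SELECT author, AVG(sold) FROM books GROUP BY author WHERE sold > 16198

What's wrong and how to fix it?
Bug: Row-level WHERE must come before GROUP BY in the clause order

Fix: Move the WHERE clause before GROUP BY

Corrected query:
SELECT author, AVG(sold) FROM books WHERE sold > 16198 GROUP BY author

Result:
author  | AVG(sold)
--------+----------
Austen  | 39449    
Le Guin | 27654    
Orwell  | 35280    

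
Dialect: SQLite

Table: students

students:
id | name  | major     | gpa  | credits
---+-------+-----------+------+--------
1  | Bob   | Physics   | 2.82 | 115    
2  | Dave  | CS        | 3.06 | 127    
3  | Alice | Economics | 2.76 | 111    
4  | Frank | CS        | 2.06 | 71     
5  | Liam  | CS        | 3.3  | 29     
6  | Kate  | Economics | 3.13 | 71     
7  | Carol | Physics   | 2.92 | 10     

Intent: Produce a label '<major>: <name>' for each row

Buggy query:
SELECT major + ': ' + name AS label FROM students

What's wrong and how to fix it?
Bug: SQLite uses || for string concatenation; + coerces text to numbers (yielding 0)

Fix: Use the || operator for string concatenation

Corrected query:
SELECT major || ': ' || name AS label FROM students

Result:
label           
----------------
Physics: Bob    
CS: Dave        
Economics: Alice
CS: Frank       
CS: Liam        
Economics: Kate 
Physics: Carol  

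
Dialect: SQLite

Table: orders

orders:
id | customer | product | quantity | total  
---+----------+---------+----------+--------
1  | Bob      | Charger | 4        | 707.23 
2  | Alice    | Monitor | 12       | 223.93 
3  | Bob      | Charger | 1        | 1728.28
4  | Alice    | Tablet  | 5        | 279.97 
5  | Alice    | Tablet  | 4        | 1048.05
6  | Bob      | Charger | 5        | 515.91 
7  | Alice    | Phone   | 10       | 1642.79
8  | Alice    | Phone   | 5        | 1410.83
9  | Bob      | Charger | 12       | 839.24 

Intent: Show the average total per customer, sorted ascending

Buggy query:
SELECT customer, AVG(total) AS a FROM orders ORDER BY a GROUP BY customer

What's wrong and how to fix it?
Bug: ORDER BY appears before GROUP BY; SQL clause order requires GROUP BY first

Fix: Move ORDER BY to the end, after GROUP BY

Corrected query:
SELECT customer, AVG(total) AS a FROM orders GROUP BY customer ORDER BY a

Result:
customer | a      
---------+--------
Alice    | 921.114
Bob      | 947.665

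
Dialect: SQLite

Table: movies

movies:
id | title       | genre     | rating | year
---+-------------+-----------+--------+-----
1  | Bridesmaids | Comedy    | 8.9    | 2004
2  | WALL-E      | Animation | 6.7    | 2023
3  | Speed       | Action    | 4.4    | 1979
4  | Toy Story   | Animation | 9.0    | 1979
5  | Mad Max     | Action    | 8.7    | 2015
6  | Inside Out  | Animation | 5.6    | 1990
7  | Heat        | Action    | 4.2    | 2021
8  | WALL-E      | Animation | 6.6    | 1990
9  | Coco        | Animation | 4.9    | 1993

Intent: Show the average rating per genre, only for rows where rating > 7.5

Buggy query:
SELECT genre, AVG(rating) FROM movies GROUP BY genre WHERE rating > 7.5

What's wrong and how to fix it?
Bug: Row-level WHERE must come before GROUP BY in the clause order

Fix: Move the WHERE clause before GROUP BY

Corrected query:
SELECT genre, AVG(rating) FROM movies WHERE rating > 7.5 GROUP BY genre

Result:
genre     | AVG(rating)
----------+------------
Action    | 8.7        
Animation | 9          
Comedy    | 8.9        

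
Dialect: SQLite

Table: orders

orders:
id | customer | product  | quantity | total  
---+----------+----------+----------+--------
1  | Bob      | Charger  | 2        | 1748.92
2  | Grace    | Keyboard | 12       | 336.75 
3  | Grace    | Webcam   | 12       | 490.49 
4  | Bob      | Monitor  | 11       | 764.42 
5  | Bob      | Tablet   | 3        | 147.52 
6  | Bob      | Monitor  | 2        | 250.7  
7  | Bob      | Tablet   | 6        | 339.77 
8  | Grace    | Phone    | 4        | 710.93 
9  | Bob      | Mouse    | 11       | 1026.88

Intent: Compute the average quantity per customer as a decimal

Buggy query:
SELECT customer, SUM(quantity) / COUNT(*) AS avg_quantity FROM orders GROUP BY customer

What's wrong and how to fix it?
Bug: SUM(quantity) and COUNT(*) are both integers; the division truncates the fractional part

Fix: Cast one side to REAL so the division keeps the fractional part

Corrected query:
SELECT customer, SUM(quantity) * 1.0 / COUNT(*) AS avg_quantity FROM orders GROUP BY customer

Result:
customer | avg_quantity
---------+-------------
Bob      | 5.833333    
Grace    | 9.333333    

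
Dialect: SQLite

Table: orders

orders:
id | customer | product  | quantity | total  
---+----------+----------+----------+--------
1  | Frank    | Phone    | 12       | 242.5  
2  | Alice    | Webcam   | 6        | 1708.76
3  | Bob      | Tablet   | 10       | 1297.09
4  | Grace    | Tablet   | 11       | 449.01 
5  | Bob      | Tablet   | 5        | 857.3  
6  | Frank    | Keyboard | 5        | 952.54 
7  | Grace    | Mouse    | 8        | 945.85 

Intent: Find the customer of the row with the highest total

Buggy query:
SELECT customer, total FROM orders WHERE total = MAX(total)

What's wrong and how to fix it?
Bug: MAX(total) is an aggregate and cannot be used directly in WHERE

Fix: Use a subquery: WHERE total = (SELECT MAX(total) FROM orders)

Corrected query:
SELECT customer, total FROM orders WHERE total = (SELECT MAX(total) FROM orders)

Result:
customer | total  
---------+--------
Alice    | 1708.76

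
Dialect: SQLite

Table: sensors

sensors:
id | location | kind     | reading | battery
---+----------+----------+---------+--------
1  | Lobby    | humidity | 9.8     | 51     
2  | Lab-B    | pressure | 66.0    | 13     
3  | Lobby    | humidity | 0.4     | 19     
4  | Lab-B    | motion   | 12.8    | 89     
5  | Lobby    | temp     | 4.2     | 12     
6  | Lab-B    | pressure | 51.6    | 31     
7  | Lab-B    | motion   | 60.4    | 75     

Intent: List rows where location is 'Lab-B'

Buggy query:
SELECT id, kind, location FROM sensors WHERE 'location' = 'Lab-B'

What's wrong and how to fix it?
Bug: 'location' in single quotes is a string literal, not the column; the comparison is literal-vs-literal and never true

Fix: Reference the column as location without single quotes

Corrected query:
SELECT id, kind, location FROM sensors WHERE location = 'Lab-B'

Result:
id | kind     | location
---+----------+---------
2  | pressure | Lab-B   
4  | motion   | Lab-B   
6  | pressure | Lab-B   
7  | motion   | Lab-B   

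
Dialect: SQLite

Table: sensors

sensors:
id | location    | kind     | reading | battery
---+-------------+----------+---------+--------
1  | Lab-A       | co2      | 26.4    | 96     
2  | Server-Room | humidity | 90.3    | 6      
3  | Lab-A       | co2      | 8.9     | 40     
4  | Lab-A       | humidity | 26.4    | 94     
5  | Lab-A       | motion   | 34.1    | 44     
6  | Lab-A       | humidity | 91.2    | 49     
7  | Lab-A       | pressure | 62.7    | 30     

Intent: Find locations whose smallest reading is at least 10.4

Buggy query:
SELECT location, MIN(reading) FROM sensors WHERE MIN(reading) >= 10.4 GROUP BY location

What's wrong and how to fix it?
Bug: MIN() in WHERE is a misuse of aggregate

Fix: Replace WHERE with HAVING after the GROUP BY

Corrected query:
SELECT location, MIN(reading) FROM sensors GROUP BY location HAVING MIN(reading) >= 10.4

Result:
location    | MIN(reading)
------------+-------------
Server-Room | 90.3        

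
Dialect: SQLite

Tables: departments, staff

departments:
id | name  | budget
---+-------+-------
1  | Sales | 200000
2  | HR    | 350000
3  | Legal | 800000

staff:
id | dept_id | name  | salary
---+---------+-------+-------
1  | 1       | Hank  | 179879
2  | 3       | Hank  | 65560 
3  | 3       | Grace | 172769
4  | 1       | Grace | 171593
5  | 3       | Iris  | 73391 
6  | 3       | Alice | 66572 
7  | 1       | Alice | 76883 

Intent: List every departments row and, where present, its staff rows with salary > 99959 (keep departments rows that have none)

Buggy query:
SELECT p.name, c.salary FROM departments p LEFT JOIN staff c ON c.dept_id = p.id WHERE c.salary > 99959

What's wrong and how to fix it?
Bug: A WHERE condition on the right-hand table after LEFT JOIN drops unmatched parents

Fix: Put 'c.salary > 99959' in the JOIN's ON clause instead of WHERE

Corrected query:
SELECT p.name, c.salary FROM departments p LEFT JOIN staff c ON c.dept_id = p.id AND c.salary > 99959

Result:
name  | salary
------+-------
Sales | 171593
Sales | 179879
HR    | NULL  
Legal | 172769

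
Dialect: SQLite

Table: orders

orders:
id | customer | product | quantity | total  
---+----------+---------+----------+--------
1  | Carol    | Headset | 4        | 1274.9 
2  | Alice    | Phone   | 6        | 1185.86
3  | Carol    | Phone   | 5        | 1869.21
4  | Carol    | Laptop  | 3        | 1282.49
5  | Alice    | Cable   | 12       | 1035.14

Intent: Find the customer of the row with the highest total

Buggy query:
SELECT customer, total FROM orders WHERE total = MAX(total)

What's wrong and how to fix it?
Bug: MAX(total) is an aggregate and cannot be used directly in WHERE

Fix: Use a subquery: WHERE total = (SELECT MAX(total) FROM orders)

Corrected query:
SELECT customer, total FROM orders WHERE total = (SELECT MAX(total) FROM orders)

Result:
customer | total  
---------+--------
Carol    | 1869.21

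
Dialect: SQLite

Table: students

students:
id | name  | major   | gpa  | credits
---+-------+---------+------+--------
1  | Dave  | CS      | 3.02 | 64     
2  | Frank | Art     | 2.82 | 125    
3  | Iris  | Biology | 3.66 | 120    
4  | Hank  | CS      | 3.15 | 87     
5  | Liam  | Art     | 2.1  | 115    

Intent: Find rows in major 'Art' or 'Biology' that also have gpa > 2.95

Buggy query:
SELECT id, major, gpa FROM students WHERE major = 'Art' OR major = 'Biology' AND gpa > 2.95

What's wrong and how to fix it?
Bug: Without parentheses, AND is evaluated before OR, so the gpa filter only applies to the 'Biology' branch

Fix: Add parentheses around the OR so the AND applies to both alternatives

Corrected query:
SELECT id, major, gpa FROM students WHERE (major = 'Art' OR major = 'Biology') AND gpa > 2.95

Result:
id | major   | gpa 
---+---------+-----
3  | Biology | 3.66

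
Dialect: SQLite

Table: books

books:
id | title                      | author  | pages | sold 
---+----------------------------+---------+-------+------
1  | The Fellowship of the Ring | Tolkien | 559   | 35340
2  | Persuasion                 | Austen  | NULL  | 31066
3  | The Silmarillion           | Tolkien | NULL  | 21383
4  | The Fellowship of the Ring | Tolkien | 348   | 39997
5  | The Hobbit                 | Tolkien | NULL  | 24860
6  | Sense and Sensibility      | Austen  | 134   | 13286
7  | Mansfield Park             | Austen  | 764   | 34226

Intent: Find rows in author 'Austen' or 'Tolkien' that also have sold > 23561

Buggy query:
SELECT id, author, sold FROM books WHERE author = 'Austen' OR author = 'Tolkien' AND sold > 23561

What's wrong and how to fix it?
Bug: AND binds tighter than OR, so this parses as author = 'Austen' OR (author = 'Tolkien' AND sold > 23561)

Fix: Add parentheses around the OR so the AND applies to both alternatives

Corrected query:
SELECT id, author, sold FROM books WHERE (author = 'Austen' OR author = 'Tolkien') AND sold > 23561

Result:
id | author  | sold 
---+---------+------
1  | Tolkien | 35340
2  | Austen  | 31066
4  | Tolkien | 39997
5  | Tolkien | 24860
7  | Austen  | 34226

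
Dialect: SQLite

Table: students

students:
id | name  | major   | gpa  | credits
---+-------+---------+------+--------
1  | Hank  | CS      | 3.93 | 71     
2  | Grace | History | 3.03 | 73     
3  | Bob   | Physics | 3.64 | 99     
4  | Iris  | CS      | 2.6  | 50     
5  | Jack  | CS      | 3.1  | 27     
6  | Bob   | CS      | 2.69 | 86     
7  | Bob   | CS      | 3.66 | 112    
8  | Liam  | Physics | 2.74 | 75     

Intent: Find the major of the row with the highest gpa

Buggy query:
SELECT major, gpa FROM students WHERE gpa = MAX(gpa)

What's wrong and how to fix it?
Bug: WHERE is evaluated per row; an aggregate over the whole table isn't defined there

Fix: Use a subquery: WHERE gpa = (SELECT MAX(gpa) FROM students)

Corrected query:
SELECT major, gpa FROM students WHERE gpa = (SELECT MAX(gpa) FROM students)

Result:
major | gpa 
------+-----
CS    | 3.93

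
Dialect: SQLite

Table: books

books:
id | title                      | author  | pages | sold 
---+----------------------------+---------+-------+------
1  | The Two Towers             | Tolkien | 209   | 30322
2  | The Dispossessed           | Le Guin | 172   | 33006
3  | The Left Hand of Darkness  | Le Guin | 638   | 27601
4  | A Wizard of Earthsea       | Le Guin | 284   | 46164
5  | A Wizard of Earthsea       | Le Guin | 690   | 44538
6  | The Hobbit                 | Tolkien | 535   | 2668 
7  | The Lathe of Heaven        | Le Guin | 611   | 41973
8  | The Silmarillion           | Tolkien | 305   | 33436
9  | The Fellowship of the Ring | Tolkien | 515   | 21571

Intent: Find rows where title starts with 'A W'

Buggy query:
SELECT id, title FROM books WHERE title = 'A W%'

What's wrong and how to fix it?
Bug: Wildcards only work with LIKE; '=' treats '%' as a literal character

Fix: Use LIKE for wildcard pattern matching

Corrected query:
SELECT id, title FROM books WHERE title LIKE 'A W%'

Result:
id | title               
---+---------------------
4  | A Wizard of Earthsea
5  | A Wizard of Earthsea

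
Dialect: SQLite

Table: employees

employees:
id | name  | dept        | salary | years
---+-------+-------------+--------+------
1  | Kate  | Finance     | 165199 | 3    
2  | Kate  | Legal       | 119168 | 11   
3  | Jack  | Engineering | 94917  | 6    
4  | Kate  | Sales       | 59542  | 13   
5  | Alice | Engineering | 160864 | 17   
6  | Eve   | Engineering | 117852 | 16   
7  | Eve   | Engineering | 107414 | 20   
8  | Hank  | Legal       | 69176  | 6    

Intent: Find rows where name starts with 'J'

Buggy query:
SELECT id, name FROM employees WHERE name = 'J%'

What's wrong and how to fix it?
Bug: '=' compares the literal string including the % character; pattern matching needs LIKE

Fix: Use LIKE for wildcard pattern matching

Corrected query:
SELECT id, name FROM employees WHERE name LIKE 'J%'

Result:
id | name
---+-----
3  | Jack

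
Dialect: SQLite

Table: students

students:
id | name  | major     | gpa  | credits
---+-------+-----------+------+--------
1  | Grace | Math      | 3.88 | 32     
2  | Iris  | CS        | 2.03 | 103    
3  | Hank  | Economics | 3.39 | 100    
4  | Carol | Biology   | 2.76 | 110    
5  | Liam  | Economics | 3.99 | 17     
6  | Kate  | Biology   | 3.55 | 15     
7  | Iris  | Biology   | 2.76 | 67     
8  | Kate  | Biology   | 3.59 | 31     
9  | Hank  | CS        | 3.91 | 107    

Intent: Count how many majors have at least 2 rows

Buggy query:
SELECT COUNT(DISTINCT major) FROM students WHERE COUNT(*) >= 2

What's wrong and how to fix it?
Bug: WHERE filters individual rows, not groups, so a group-level COUNT is invalid there

Fix: Use a subquery that GROUPs and filters with HAVING, then count its rows

Corrected query:
SELECT COUNT(*) FROM (SELECT major FROM students GROUP BY major HAVING COUNT(*) >= 2)

Result:
COUNT(*)
--------
3       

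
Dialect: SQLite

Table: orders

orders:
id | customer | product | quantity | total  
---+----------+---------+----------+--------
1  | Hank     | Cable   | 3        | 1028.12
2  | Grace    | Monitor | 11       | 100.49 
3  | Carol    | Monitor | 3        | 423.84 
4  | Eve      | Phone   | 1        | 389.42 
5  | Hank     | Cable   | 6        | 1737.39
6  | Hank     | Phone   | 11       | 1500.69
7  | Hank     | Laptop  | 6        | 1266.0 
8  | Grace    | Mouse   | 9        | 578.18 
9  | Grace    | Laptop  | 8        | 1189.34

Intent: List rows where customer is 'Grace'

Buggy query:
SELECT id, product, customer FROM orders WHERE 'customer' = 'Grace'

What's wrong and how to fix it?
Bug: Single quotes denote string literals in SQL; the column name is being compared as a constant string

Fix: Remove the quotes around the column name (or use double quotes for an identifier)

Corrected query:
SELECT id, product, customer FROM orders WHERE customer = 'Grace'

Result:
id | product | customer
---+---------+---------
2  | Monitor | Grace   
8  | Mouse   | Grace   
9  | Laptop  | Grace   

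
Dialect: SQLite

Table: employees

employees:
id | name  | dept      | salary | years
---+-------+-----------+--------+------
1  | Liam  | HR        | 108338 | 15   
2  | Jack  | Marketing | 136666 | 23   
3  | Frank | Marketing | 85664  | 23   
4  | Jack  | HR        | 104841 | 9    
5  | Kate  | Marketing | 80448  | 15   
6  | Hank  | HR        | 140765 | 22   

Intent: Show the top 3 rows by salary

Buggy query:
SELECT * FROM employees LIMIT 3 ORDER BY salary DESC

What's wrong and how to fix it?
Bug: LIMIT must come after ORDER BY

Fix: Sort with ORDER BY, then apply LIMIT

Corrected query:
SELECT * FROM employees ORDER BY salary DESC LIMIT 3

Result:
id | name | dept      | salary | years
---+------+-----------+--------+------
6  | Hank | HR        | 140765 | 22   
2  | Jack | Marketing | 136666 | 23   
1  | Liam | HR        | 108338 | 15   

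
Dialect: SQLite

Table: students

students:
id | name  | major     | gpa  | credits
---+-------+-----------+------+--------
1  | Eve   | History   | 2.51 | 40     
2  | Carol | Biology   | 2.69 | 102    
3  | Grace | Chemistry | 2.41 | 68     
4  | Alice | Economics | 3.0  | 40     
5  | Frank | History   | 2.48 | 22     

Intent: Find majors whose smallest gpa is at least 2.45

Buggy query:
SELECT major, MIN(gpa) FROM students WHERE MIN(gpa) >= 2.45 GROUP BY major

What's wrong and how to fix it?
Bug: Aggregates like MIN are computed per group after WHERE runs

Fix: Replace WHERE with HAVING after the GROUP BY

Corrected query:
SELECT major, MIN(gpa) FROM students GROUP BY major HAVING MIN(gpa) >= 2.45

Result:
major     | MIN(gpa)
----------+---------
Biology   | 2.69    
Economics | 3       
History   | 2.48    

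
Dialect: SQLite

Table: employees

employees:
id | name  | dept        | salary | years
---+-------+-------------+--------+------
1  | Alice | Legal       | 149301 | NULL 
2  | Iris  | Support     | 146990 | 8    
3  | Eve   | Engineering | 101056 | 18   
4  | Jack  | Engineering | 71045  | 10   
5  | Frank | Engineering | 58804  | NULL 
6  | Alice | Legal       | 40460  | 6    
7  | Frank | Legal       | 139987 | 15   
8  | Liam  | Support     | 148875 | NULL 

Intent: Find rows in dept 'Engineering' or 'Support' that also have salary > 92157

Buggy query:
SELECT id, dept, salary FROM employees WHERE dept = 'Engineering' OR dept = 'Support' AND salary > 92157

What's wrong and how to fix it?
Bug: Without parentheses, AND is evaluated before OR, so the salary filter only applies to the 'Support' branch

Fix: Group the OR with parentheses (or use IN), then AND the threshold

Corrected query:
SELECT id, dept, salary FROM employees WHERE (dept = 'Engineering' OR dept = 'Support') AND salary > 92157

Result:
id | dept        | salary
---+-------------+-------
2  | Support     | 146990
3  | Engineering | 101056
8  | Support     | 148875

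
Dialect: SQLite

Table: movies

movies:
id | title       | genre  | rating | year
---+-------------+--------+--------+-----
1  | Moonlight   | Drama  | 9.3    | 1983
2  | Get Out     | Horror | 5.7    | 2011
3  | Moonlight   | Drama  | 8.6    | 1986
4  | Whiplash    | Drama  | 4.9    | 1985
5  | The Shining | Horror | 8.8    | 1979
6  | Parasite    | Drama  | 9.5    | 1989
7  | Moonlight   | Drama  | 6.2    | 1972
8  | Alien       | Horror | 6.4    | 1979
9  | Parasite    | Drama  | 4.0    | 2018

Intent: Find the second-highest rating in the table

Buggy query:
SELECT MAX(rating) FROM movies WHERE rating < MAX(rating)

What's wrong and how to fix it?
Bug: MAX(rating) on the right of the comparison is an aggregate-in-WHERE error

Fix: Put the inner MAX in a scalar subquery

Corrected query:
SELECT MAX(rating) FROM movies WHERE rating < (SELECT MAX(rating) FROM movies)

Result:
MAX(rating)
-----------
9.3        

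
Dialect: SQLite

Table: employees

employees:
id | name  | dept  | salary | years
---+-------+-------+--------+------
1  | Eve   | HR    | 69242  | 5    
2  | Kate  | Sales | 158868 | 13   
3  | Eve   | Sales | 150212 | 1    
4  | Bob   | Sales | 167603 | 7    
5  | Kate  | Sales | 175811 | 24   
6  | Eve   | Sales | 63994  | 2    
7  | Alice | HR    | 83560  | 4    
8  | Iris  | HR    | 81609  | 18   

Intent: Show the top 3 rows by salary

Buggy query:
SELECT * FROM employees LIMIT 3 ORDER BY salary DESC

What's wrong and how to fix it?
Bug: LIMIT must come after ORDER BY

Fix: Sort with ORDER BY, then apply LIMIT

Corrected query:
SELECT * FROM employees ORDER BY salary DESC LIMIT 3

Result:
id | name | dept  | salary | years
---+------+-------+--------+------
5  | Kate | Sales | 175811 | 24   
4  | Bob  | Sales | 167603 | 7    
2  | Kate | Sales | 158868 | 13   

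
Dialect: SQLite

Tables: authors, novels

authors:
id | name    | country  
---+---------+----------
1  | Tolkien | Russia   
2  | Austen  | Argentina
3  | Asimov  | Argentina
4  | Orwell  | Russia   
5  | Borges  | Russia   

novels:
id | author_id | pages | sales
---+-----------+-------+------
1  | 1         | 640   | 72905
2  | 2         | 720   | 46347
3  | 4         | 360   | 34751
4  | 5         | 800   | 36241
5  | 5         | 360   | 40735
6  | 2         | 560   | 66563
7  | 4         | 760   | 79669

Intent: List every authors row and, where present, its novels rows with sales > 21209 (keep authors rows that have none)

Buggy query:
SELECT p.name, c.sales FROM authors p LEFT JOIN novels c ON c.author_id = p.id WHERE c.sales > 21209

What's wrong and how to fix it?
Bug: A WHERE condition on the right-hand table after LEFT JOIN drops unmatched parents

Fix: Move the right-table condition into the ON clause so unmatched parents are kept

Corrected query:
SELECT p.name, c.sales FROM authors p LEFT JOIN novels c ON c.author_id = p.id AND c.sales > 21209

Result:
name    | sales
--------+------
Tolkien | 72905
Austen  | 46347
Austen  | 66563
Asimov  | NULL 
Orwell  | 34751
Orwell  | 79669
Borges  | 36241
Borges  | 40735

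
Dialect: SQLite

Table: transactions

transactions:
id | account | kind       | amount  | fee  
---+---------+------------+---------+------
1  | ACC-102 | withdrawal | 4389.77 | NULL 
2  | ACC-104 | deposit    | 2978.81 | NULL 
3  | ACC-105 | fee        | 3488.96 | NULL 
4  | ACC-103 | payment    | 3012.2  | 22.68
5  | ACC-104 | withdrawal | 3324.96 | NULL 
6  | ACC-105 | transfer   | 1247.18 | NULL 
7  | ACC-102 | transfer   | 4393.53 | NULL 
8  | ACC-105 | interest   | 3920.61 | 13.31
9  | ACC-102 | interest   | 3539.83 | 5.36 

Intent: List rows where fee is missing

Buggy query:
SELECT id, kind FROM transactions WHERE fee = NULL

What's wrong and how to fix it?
Bug: '= NULL' is always unknown in SQL three-valued logic, so no rows match

Fix: Use IS NULL to test for NULL

Corrected query:
SELECT id, kind FROM transactions WHERE fee IS NULL

Result:
id | kind      
---+-----------
1  | withdrawal
2  | deposit   
3  | fee       
5  | withdrawal
6  | transfer  
7  | transfer  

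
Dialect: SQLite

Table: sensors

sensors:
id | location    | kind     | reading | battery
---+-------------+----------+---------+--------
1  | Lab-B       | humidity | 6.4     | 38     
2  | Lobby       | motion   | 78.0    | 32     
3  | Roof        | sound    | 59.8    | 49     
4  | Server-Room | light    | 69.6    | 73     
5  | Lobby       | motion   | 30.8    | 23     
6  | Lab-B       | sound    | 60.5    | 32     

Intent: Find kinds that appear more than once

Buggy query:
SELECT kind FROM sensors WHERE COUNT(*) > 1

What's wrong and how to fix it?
Bug: WHERE can't reference COUNT(*); aggregates are computed after WHERE

Fix: GROUP BY kind, then filter groups with HAVING COUNT(*) > 1

Corrected query:
SELECT kind FROM sensors GROUP BY kind HAVING COUNT(*) > 1

Result:
kind  
------
motion
sound 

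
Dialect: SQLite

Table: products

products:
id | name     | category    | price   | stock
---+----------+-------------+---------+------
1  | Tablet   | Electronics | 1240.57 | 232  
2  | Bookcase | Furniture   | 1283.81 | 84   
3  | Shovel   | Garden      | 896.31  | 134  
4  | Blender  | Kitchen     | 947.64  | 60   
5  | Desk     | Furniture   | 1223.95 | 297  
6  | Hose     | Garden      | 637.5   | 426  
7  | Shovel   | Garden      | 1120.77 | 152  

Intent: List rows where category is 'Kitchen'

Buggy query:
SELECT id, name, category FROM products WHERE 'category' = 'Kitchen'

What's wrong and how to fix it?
Bug: Single quotes denote string literals in SQL; the column name is being compared as a constant string

Fix: Reference the column as category without single quotes

Corrected query:
SELECT id, name, category FROM products WHERE category = 'Kitchen'

Result:
id | name    | category
---+---------+---------
4  | Blender | Kitchen 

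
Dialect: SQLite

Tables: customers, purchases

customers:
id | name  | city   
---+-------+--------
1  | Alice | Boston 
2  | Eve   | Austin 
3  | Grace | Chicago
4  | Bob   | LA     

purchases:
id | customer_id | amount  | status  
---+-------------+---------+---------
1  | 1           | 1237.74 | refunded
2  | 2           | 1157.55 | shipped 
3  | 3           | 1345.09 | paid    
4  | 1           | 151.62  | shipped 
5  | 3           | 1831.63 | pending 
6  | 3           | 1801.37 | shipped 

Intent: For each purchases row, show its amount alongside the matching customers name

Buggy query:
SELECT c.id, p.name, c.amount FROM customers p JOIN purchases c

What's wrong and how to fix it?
Bug: JOIN with no ON clause produces a cartesian product; every purchases row pairs with every customers row

Fix: Specify the join condition linking the foreign key to the parent id

Corrected query:
SELECT c.id, p.name, c.amount FROM customers p JOIN purchases c ON c.customer_id = p.id

Result:
id | name  | amount 
---+-------+--------
1  | Alice | 1237.74
2  | Eve   | 1157.55
3  | Grace | 1345.09
4  | Alice | 151.62 
5  | Grace | 1831.63
6  | Grace | 1801.37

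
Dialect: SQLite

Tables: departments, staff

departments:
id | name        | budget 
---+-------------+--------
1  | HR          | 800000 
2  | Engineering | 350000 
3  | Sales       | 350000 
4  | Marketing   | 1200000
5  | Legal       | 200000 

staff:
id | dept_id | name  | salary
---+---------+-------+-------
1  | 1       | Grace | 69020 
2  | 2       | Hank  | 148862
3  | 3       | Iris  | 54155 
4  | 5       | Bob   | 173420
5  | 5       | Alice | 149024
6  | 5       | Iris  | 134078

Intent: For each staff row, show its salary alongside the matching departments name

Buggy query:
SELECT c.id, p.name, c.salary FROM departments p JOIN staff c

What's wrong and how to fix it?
Bug: JOIN with no ON clause produces a cartesian product; every staff row pairs with every departments row

Fix: Specify the join condition linking the foreign key to the parent id

Corrected query:
SELECT c.id, p.name, c.salary FROM departments p JOIN staff c ON c.dept_id = p.id

Result:
id | name        | salary
---+-------------+-------
1  | HR          | 69020 
2  | Engineering | 148862
3  | Sales       | 54155 
4  | Legal       | 173420
5  | Legal       | 149024
6  | Legal       | 134078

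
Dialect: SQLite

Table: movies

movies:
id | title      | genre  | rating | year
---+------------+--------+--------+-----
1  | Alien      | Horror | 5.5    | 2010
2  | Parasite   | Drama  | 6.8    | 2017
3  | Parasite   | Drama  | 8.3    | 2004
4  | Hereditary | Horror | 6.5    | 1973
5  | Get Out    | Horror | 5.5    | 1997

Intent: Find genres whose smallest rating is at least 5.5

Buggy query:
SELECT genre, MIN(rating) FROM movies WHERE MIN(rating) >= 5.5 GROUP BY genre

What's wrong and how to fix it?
Bug: Aggregates like MIN are computed per group after WHERE runs

Fix: Use HAVING for the per-group MIN condition

Corrected query:
SELECT genre, MIN(rating) FROM movies GROUP BY genre HAVING MIN(rating) >= 5.5

Result:
genre  | MIN(rating)
-------+------------
Drama  | 6.8        
Horror | 5.5        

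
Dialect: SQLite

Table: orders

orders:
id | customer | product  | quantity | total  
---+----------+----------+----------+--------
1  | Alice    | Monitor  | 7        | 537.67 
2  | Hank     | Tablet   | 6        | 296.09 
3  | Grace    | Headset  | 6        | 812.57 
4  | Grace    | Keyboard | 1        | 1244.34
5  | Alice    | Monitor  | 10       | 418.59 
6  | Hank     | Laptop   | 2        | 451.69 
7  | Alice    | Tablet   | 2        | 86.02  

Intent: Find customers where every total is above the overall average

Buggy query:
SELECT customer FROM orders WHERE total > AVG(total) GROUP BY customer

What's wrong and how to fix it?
Bug: WHERE evaluates per row before aggregation, so AVG() is unavailable

Fix: Use a subquery for AVG and a HAVING MIN(...) filter so the condition holds for every row in the group

Corrected query:
SELECT customer FROM orders GROUP BY customer HAVING MIN(total) > (SELECT AVG(total) FROM orders)

Result:
customer
--------
Grace   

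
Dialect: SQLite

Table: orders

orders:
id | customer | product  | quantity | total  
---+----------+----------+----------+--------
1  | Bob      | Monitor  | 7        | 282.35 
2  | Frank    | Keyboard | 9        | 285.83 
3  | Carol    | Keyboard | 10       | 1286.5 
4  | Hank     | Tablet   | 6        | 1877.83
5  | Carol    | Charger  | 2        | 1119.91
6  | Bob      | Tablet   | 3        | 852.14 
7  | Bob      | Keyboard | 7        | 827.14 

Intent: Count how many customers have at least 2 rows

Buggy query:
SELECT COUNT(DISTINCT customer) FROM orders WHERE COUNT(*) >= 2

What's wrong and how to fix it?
Bug: WHERE filters individual rows, not groups, so a group-level COUNT is invalid there

Fix: Use a subquery that GROUPs and filters with HAVING, then count its rows

Corrected query:
SELECT COUNT(*) FROM (SELECT customer FROM orders GROUP BY customer HAVING COUNT(*) >= 2)

Result:
COUNT(*)
--------
2       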